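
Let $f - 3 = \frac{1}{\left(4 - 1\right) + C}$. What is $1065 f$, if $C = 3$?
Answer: $\frac{6745}{2} \approx 3372.5$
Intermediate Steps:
$f = \frac{19}{6}$ ($f = 3 + \frac{1}{\left(4 - 1\right) + 3} = 3 + \frac{1}{3 + 3} = 3 + \frac{1}{6} = \frac{19}{6} \approx 3.1667$)
$1065 f = 1065 \cdot \frac{19}{6} = \frac{6745}{2}$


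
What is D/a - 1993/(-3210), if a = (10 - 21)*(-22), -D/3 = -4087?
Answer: 9960029/194205 ≈ 51.286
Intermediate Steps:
D = 12261 (D = -3*(-4087) = 12261)
a = 242 (a = -11*(-22) = 242)
D/a - 1993/(-3210) = 12261/242 - 1993/(-3210) = 12261*(1/242) - 1993*(-1/3210) = 12261/242 + 1993/3210 = 9960029/194205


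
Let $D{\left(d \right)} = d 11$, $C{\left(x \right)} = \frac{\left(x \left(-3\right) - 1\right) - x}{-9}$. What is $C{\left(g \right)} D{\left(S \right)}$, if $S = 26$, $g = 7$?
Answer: $\frac{8294}{9} \approx 921.56$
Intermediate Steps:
$C{\left(x \right)} = \frac{1}{9} + \frac{4 x}{9}$ ($C{\left(x \right)} = \left(\left(- 3 x - 1\right) - x\right) \left(- \frac{1}{9}\right) = \left(\left(-1 - 3 x\right) - x\right) \left(- \frac{1}{9}\right) = \left(-1 - 4 x\right) \left(- \frac{1}{9}\right) = \frac{1}{9} + \frac{4 x}{9}$)
$D{\left(d \right)} = 11 d$
$C{\left(g \right)} D{\left(S \right)} = \left(\frac{1}{9} + \frac{4}{9} \cdot 7\right) 11 \cdot 26 = \left(\frac{1}{9} + \frac{28}{9}\right) 286 = \frac{29}{9} \cdot 286 = \frac{8294}{9}$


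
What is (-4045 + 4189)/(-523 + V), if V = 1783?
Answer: 4/35 ≈ 0.11429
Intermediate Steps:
(-4045 + 4189)/(-523 + V) = (-4045 + 4189)/(-523 + 1783) = 144/1260 = 144*(1/1260) = 4/35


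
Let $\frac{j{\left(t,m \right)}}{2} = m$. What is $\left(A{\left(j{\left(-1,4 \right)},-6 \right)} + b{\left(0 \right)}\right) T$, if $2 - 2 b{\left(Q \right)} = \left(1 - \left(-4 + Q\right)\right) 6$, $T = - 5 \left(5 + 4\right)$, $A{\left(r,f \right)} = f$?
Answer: $900$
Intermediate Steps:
$j{\left(t,m \right)} = 2 m$
$T = -45$ ($T = \left(-5\right) 9 = -45$)
$b{\left(Q \right)} = -14 + 3 Q$ ($b{\left(Q \right)} = 1 - \frac{\left(1 - \left(-4 + Q\right)\right) 6}{2} = 1 - \frac{\left(5 - Q\right) 6}{2} = 1 - \frac{30 - 6 Q}{2} = 1 + \left(-15 + 3 Q\right) = -14 + 3 Q$)
$\left(A{\left(j{\left(-1,4 \right)},-6 \right)} + b{\left(0 \right)}\right) T = \left(-6 + \left(-14 + 3 \cdot 0\right)\right) \left(-45\right) = \left(-6 + \left(-14 + 0\right)\right) \left(-45\right) = \left(-6 - 14\right) \left(-45\right) = \left(-20\right) \left(-45\right) = 900$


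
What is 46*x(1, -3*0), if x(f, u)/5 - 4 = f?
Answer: 1150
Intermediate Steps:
x(f, u) = 20 + 5*f
46*x(1, -3*0) = 46*(20 + 5*1) = 46*(20 + 5) = 46*25 = 1150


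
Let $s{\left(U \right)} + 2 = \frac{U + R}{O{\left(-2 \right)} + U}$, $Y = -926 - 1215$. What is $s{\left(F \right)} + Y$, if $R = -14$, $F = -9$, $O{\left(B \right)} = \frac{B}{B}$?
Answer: $- \frac{17121}{8} \approx -2140.1$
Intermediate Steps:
$Y = -2141$ ($Y = -926 - 1215 = -2141$)
$O{\left(B \right)} = 1$
$s{\left(U \right)} = -2 + \frac{-14 + U}{1 + U}$ ($s{\left(U \right)} = -2 + \frac{U - 14}{1 + U} = -2 + \frac{-14 + U}{1 + U}$)
$s{\left(F \right)} + Y = \frac{-16 - -9}{1 - 9} - 2141 = \frac{-16 + 9}{-8} - 2141 = \left(- \frac{1}{8}\right) \left(-7\right) - 2141 = \frac{7}{8} - 2141 = - \frac{17121}{8}$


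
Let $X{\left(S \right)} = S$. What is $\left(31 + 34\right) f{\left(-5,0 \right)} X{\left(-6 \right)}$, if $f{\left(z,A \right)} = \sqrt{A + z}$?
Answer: $- 390 i \sqrt{5} \approx - 872.07 i$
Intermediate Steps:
$\left(31 + 34\right) f{\left(-5,0 \right)} X{\left(-6 \right)} = \left(31 + 34\right) \sqrt{0 - 5} \left(-6\right) = 65 \sqrt{-5} \left(-6\right) = 65 i \sqrt{5} \left(-6\right) = - 390 i \sqrt{5}$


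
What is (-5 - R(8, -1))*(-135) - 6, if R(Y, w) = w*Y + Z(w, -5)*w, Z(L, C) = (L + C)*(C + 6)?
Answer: 399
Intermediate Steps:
Z(L, C) = (6 + C)*(C + L) (Z(L, C) = (C + L)*(6 + C) = (6 + C)*(C + L))
R(Y, w) = Y*w + w*(-5 + w) (R(Y, w) = w*Y + ((-5)² + 6*(-5) + 6*w - 5*w)*w = Y*w + (25 - 30 + 6*w - 5*w)*w = Y*w + (-5 + w)*w = Y*w + w*(-5 + w))
(-5 - R(8, -1))*(-135) - 6 = (-5 - (-1)*(-5 + 8 - 1))*(-135) - 6 = (-5 - (-1)*2)*(-135) - 6 = (-5 - 1*(-2))*(-135) - 6 = (-5 + 2)*(-135) - 6 = -3*(-135) - 6 = 405 - 6 = 399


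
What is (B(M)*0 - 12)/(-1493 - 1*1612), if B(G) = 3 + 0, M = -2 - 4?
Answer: 4/1035 ≈ 0.0038647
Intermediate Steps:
M = -6
B(G) = 3
(B(M)*0 - 12)/(-1493 - 1*1612) = (3*0 - 12)/(-1493 - 1*1612) = (0 - 12)/(-1493 - 1612) = -12/(-3105) = -12*(-1/3105) = 4/1035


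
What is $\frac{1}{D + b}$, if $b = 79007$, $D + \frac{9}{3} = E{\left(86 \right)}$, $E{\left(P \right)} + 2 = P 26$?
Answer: $\frac{1}{81238} \approx 1.231 \cdot 10^{-5}$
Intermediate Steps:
$E{\left(P \right)} = -2 + 26 P$ ($E{\left(P \right)} = -2 + P 26 = -2 + 26 P$)
$D = 2231$ ($D = -3 + \left(-2 + 26 \cdot 86\right) = -3 + \left(-2 + 2236\right) = -3 + 2234 = 2231$)
$\frac{1}{D + b} = \frac{1}{2231 + 79007} = \frac{1}{81238}$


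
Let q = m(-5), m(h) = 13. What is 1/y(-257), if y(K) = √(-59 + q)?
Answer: -I*√46/46 ≈ -0.14744*I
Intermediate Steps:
q = 13
y(K) = I*√46 (y(K) = √(-59 + 13) = √(-46) = I*√46)
1/y(-257) = 1/(I*√46) = -I*√46/46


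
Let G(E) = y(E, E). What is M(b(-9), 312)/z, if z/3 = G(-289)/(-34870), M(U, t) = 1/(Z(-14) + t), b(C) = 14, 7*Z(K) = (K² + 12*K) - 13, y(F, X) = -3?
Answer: 244090/19791 ≈ 12.333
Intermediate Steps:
Z(K) = -13/7 + K²/7 + 12*K/7 (Z(K) = ((K² + 12*K) - 13)/7 = (-13 + K² + 12*K)/7 = -13/7 + K²/7 + 12*K/7)
M(U, t) = 1/(15/7 + t) (M(U, t) = 1/((-13/7 + (⅐)*(-14)² + (12/7)*(-14)) + t) = 1/((-13/7 + (⅐)*196 - 24) + t) = 1/((-13/7 + 28 - 24) + t) = 1/(15/7 + t))
G(E) = -3
z = 9/34870 (z = 3*(-3/(-34870)) = 3*(-3*(-1/34870)) = 3*(3/34870) = 9/34870 ≈ 0.00025810)
M(b(-9), 312)/z = (7/(15 + 7*312))/(9/34870) = (7/(15 + 2184))*(34870/9) = (7/2199)*(34870/9) = 244090/19791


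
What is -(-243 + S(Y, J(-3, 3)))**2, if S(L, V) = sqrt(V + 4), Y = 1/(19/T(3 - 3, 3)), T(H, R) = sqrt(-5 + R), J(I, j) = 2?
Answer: -59055 + 486*sqrt(6) ≈ -57865.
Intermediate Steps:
Y = I*sqrt(2)/19 (Y = 1/(19/(sqrt(-5 + 3))) = 1/(19/(sqrt(-2))) = 1/(19/((I*sqrt(2)))) = 1/(19*(-I*sqrt(2)/2)) = 1/(-19*I*sqrt(2)/2) = I*sqrt(2)/19 ≈ 0.074432*I)
S(L, V) = sqrt(4 + V)
-(-243 + S(Y, J(-3, 3)))**2 = -(-243 + sqrt(4 + 2))**2 = -(-243 + sqrt(6))**2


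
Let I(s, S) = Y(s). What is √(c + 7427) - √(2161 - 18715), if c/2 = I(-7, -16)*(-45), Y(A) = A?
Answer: √8057 - I*√16554 ≈ 89.761 - 128.66*I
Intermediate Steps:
I(s, S) = s
c = 630 (c = 2*(-7*(-45)) = 2*315 = 630)
√(c + 7427) - √(2161 - 18715) = √(630 + 7427) - √(2161 - 18715) = √8057 - √(-16554) = √8057 - I*√16554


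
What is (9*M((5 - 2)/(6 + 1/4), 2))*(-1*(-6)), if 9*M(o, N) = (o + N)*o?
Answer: 4464/625 ≈ 7.1424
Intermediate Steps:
M(o, N) = o*(N + o)/9 (M(o, N) = ((o + N)*o)/9 = ((N + o)*o)/9 = (o*(N + o))/9 = o*(N + o)/9)
(9*M((5 - 2)/(6 + 1/4), 2))*(-1*(-6)) = (9*(((5 - 2)/(6 + 1/4))*(2 + (5 - 2)/(6 + 1/4))/9))*(-1*(-6)) = (9*((3/(6 + ¼))*(2 + 3/(6 + ¼))/9))*6 = (9*((3/(25/4))*(2 + 3/(25/4))/9))*6 = (9*((3*(4/25))*(2 + 3*(4/25))/9))*6 = (9*((⅑)*(12/25)*(2 + 12/25)))*6 = (9*((⅑)*(12/25)*(62/25)))*6 = (9*(248/1875))*6 = (744/625)*6 = 4464/625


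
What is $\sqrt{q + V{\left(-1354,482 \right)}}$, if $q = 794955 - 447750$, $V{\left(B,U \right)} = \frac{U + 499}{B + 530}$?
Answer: $\frac{\sqrt{58935763434}}{412} \approx 589.24$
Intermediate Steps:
$V{\left(B,U \right)} = \frac{499 + U}{530 + B}$
$q = 347205$ ($q = 794955 - 447750 = 347205$)
$\sqrt{q + V{\left(-1354,482 \right)}} = \sqrt{347205 + \frac{499 + 482}{530 - 1354}} = \sqrt{347205 + \frac{1}{-824} \cdot 981} = \sqrt{347205 - \frac{981}{824}} = \sqrt{\frac{286095939}{824}} = \frac{\sqrt{58935763434}}{412}$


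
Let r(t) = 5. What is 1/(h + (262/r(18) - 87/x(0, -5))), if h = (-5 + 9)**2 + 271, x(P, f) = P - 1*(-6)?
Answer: 10/3249 ≈ 0.0030779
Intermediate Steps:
x(P, f) = 6 + P (x(P, f) = P + 6 = 6 + P)
h = 287 (h = 4**2 + 271 = 16 + 271 = 287)
1/(h + (262/r(18) - 87/x(0, -5))) = 1/(287 + (262/5 - 87/(6 + 0))) = 1/(287 + (262*(1/5) - 87/6)) = 1/(287 + (262/5 - 87*1/6)) = 1/(287 + (262/5 - 29/2)) = 1/(287 + 379/10) = 1/(3249/10) = 10/3249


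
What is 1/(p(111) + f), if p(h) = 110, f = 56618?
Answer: 1/56728 ≈ 1.7628e-5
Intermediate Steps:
1/(p(111) + f) = 1/(110 + 56618) = 1/56728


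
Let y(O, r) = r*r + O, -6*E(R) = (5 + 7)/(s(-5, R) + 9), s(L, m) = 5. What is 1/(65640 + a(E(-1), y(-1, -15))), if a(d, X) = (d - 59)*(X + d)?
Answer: 49/2567622 ≈ 1.9084e-5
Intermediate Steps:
E(R) = -⅐ (E(R) = -(5 + 7)/(6*(5 + 9)) = -2/14 = -⅙*6/7 = -⅐)
y(O, r) = O + r² (y(O, r) = r² + O = O + r²)
a(d, X) = (-59 + d)*(X + d)
1/(65640 + a(E(-1), y(-1, -15))) = 1/(65640 + ((-⅐)² - 59*(-1 + (-15)²) - 59*(-⅐) + (-1 + (-15)²)*(-⅐))) = 1/(65640 + (1/49 - 59*(-1 + 225) + 59/7 + (-1 + 225)*(-⅐))) = 1/(65640 + (1/49 - 59*224 + 59/7 + 224*(-⅐))) = 1/(65640 + (1/49 - 13216 + 59/7 - 32)) = 1/(65640 - 648738/49) = 1/(2567622/49) = 49/2567622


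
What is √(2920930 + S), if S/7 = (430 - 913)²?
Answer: √4553953 ≈ 2134.0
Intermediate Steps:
S = 1633023 (S = 7*(430 - 913)² = 7*(-483)² = 7*233289 = 1633023)
√(2920930 + S) = √(2920930 + 1633023) = √4553953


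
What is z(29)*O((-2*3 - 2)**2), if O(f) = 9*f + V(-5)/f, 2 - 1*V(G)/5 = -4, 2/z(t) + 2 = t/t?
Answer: -18447/16 ≈ -1152.9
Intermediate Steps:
z(t) = -2 (z(t) = 2/(-2 + t/t) = 2/(-2 + 1) = 2/(-1) = 2*(-1) = -2)
V(G) = 30 (V(G) = 10 - 5*(-4) = 10 + 20 = 30)
O(f) = 9*f + 30/f
z(29)*O((-2*3 - 2)**2) = -2*(9*(-2*3 - 2)**2 + 30/((-2*3 - 2)**2)) = -2*(9*(-6 - 2)**2 + 30/((-6 - 2)**2)) = -2*(9*(-8)**2 + 30/((-8)**2)) = -2*(9*64 + 30/64) = -2*(576 + 30*(1/64)) = -2*(576 + 15/32) = -2*18447/32 = -18447/16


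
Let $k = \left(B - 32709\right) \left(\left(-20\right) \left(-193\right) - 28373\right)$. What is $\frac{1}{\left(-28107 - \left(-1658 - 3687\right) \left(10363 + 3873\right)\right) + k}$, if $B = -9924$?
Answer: $\frac{1}{1121126042} \approx 8.9196 \cdot 10^{-10}$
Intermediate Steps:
$k = 1045062729$ ($k = \left(-9924 - 32709\right) \left(\left(-20\right) \left(-193\right) - 28373\right) = - 42633 \left(3860 - 28373\right) = \left(-42633\right) \left(-24513\right) = 1045062729$)
$\frac{1}{\left(-28107 - \left(-1658 - 3687\right) \left(10363 + 3873\right)\right) + k} = \frac{1}{\left(-28107 - \left(-1658 - 3687\right) \left(10363 + 3873\right)\right) + 1045062729} = \frac{1}{\left(-28107 - \left(-5345\right) 14236\right) + 1045062729} = \frac{1}{\left(-28107 - -76091420\right) + 1045062729} = \frac{1}{\left(-28107 + 76091420\right) + 1045062729} = \frac{1}{76063313 + 1045062729} = \frac{1}{1121126042}$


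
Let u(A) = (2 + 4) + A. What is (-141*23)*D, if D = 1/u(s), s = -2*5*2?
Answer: 3243/14 ≈ 231.64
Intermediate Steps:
s = -20 (s = -10*2 = -20)
u(A) = 6 + A
D = -1/14 (D = 1/(6 - 20) = 1/(-14) = -1/14 ≈ -0.071429)
(-141*23)*D = -141*23*(-1/14) = -3243*(-1/14) = 3243/14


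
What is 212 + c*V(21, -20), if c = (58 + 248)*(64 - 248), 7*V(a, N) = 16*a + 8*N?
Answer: -9908020/7 ≈ -1.4154e+6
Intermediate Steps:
V(a, N) = 8*N/7 + 16*a/7 (V(a, N) = (16*a + 8*N)/7 = (8*N + 16*a)/7 = 8*N/7 + 16*a/7)
c = -56304 (c = 306*(-184) = -56304)
212 + c*V(21, -20) = 212 - 56304*((8/7)*(-20) + (16/7)*21) = 212 - 56304*(-160/7 + 48) = 212 - 56304*176/7 = 212 - 9909504/7 = -9908020/7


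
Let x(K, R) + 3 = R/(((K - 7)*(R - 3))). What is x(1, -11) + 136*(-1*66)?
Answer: -754247/84 ≈ -8979.1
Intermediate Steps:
x(K, R) = -3 + R/((-7 + K)*(-3 + R)) (x(K, R) = -3 + R/(((K - 7)*(R - 3))) = -3 + R/(((-7 + K)*(-3 + R))) = -3 + R*(1/((-7 + K)*(-3 + R))) = -3 + R/((-7 + K)*(-3 + R)))
x(1, -11) + 136*(-1*66) = (-63 + 9*1 + 22*(-11) - 3*1*(-11))/(21 - 7*(-11) - 3*1 + 1*(-11)) + 136*(-1*66) = (-63 + 9 - 242 + 33)/(21 + 77 - 3 - 11) + 136*(-66) = -263/84 - 8976 = -754247/84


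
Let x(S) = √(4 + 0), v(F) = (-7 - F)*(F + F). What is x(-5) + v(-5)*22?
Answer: 442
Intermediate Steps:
v(F) = 2*F*(-7 - F) (v(F) = (-7 - F)*(2*F) = 2*F*(-7 - F))
x(S) = 2 (x(S) = √4 = 2)
x(-5) + v(-5)*22 = 2 - 2*(-5)*(7 - 5)*22 = 2 - 2*(-5)*2*22 = 2 + 20*22 = 2 + 440 = 442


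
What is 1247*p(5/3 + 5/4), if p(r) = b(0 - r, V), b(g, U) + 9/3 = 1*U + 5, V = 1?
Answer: 3741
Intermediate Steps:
b(g, U) = 2 + U (b(g, U) = -3 + (1*U + 5) = -3 + (U + 5) = -3 + (5 + U) = 2 + U)
p(r) = 3 (p(r) = 2 + 1 = 3)
1247*p(5/3 + 5/4) = 1247*3 = 3741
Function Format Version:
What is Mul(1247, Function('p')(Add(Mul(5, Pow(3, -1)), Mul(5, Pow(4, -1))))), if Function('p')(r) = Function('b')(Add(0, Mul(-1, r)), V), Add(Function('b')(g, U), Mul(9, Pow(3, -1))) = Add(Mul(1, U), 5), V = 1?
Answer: 3741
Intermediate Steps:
Function('b')(g, U) = Add(2, U) (Function('b')(g, U) = Add(-3, Add(Mul(1, U), 5)) = Add(-3, Add(U, 5)) = Add(-3, Add(5, U)) = Add(2, U))
Function('p')(r) = 3 (Function('p')(r) = Add(2, 1) = 3)
Mul(1247, Function('p')(Add(Mul(5, Pow(3, -1)), Mul(5, Pow(4, -1))))) = Mul(1247, 3) = 3741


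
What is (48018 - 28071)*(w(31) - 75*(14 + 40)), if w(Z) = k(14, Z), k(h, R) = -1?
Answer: -80805297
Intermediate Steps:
w(Z) = -1
(48018 - 28071)*(w(31) - 75*(14 + 40)) = (48018 - 28071)*(-1 - 75*(14 + 40)) = 19947*(-1 - 75*54) = 19947*(-1 - 4050) = 19947*(-4051) = -80805297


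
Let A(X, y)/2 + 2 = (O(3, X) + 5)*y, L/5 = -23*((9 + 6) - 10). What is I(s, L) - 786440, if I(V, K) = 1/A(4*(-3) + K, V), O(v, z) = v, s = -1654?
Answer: -20815493921/26468 ≈ -7.8644e+5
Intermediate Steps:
L = -575 (L = 5*(-23*((9 + 6) - 10)) = 5*(-23*(15 - 10)) = 5*(-23*5) = 5*(-115) = -575)
A(X, y) = -4 + 16*y (A(X, y) = -4 + 2*((3 + 5)*y) = -4 + 2*(8*y) = -4 + 16*y)
I(V, K) = 1/(-4 + 16*V)
I(s, L) - 786440 = 1/(4*(-1 + 4*(-1654))) - 786440 = 1/(4*(-1 - 6616)) - 786440 = (¼)/(-6617) - 786440 = (¼)*(-1/6617) - 786440 = -1/26468 - 786440 = -20815493921/26468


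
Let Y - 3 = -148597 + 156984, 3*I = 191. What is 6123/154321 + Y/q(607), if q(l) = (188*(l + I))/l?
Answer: 1180030810239/29186422088 ≈ 40.431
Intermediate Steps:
I = 191/3 (I = (⅓)*191 = 191/3 ≈ 63.667)
Y = 8390 (Y = 3 + (-148597 + 156984) = 3 + 8387 = 8390)
q(l) = (35908/3 + 188*l)/l (q(l) = (188*(l + 191/3))/l = (188*(191/3 + l))/l = (35908/3 + 188*l)/l)
6123/154321 + Y/q(607) = 6123/154321 + 8390/(188 + (35908/3)/607) = 6123*(1/154321) + 8390/(188 + (35908/3)*(1/607)) = 6123/154321 + 8390/(188 + 35908/1821) = 6123/154321 + 8390/(378256/1821) = 6123/154321 + 8390*(1821/378256) = 6123/154321 + 7639095/189128 = 1180030810239/29186422088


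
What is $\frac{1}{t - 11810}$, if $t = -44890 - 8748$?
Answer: $- \frac{1}{65448} \approx -1.5279 \cdot 10^{-5}$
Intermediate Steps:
$t = -53638$ ($t = -44890 - 8748 = -53638$)
$\frac{1}{t - 11810} = \frac{1}{-53638 - 11810} = \frac{1}{-65448} = - \frac{1}{65448}$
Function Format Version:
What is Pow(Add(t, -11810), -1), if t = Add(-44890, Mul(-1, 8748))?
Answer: Rational(-1, 65448) ≈ -1.5279e-5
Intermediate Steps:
t = -53638 (t = Add(-44890, -8748) = -53638)
Pow(Add(t, -11810), -1) = Pow(Add(-53638, -11810), -1) = Pow(-65448, -1) = Rational(-1, 65448)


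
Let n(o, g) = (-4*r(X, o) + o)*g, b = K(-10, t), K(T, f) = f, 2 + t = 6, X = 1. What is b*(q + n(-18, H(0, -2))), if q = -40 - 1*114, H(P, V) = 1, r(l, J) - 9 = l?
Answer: -848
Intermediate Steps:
r(l, J) = 9 + l
t = 4 (t = -2 + 6 = 4)
b = 4
q = -154 (q = -40 - 114 = -154)
n(o, g) = g*(-40 + o) (n(o, g) = (-4*(9 + 1) + o)*g = (-4*10 + o)*g = (-40 + o)*g = g*(-40 + o))
b*(q + n(-18, H(0, -2))) = 4*(-154 + 1*(-40 - 18)) = 4*(-154 + 1*(-58)) = 4*(-154 - 58) = 4*(-212) = -848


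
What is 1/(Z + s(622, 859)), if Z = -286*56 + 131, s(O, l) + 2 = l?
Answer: -1/15028 ≈ -6.6542e-5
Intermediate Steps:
s(O, l) = -2 + l
Z = -15885 (Z = -16016 + 131 = -15885)
1/(Z + s(622, 859)) = 1/(-15885 + (-2 + 859)) = 1/(-15885 + 857) = 1/(-15028) = -1/15028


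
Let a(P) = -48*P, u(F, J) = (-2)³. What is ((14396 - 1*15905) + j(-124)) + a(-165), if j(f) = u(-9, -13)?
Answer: 6403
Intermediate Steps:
u(F, J) = -8
j(f) = -8
((14396 - 1*15905) + j(-124)) + a(-165) = ((14396 - 1*15905) - 8) - 48*(-165) = ((14396 - 15905) - 8) + 7920 = (-1509 - 8) + 7920 = -1517 + 7920 = 6403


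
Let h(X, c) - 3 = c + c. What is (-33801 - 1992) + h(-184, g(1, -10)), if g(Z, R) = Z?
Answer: -35788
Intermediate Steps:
h(X, c) = 3 + 2*c (h(X, c) = 3 + (c + c) = 3 + 2*c)
(-33801 - 1992) + h(-184, g(1, -10)) = (-33801 - 1992) + (3 + 2*1) = -35793 + (3 + 2) = -35793 + 5 = -35788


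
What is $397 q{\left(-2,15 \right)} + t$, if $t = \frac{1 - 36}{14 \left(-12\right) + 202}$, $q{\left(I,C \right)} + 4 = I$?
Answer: $- \frac{81023}{34} \approx -2383.0$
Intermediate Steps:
$q{\left(I,C \right)} = -4 + I$
$t = - \frac{35}{34}$ ($t = - \frac{35}{-168 + 202} = - \frac{35}{34} \approx -1.0294$)
$397 q{\left(-2,15 \right)} + t = 397 \left(-4 - 2\right) - \frac{35}{34} = 397 \left(-6\right) - \frac{35}{34} = -2382 - \frac{35}{34} = - \frac{81023}{34}$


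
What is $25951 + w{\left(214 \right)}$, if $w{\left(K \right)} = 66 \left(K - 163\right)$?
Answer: $29317$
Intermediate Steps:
$w{\left(K \right)} = -10758 + 66 K$ ($w{\left(K \right)} = 66 \left(-163 + K\right) = -10758 + 66 K$)
$25951 + w{\left(214 \right)} = 25951 + \left(-10758 + 66 \cdot 214\right) = 25951 + \left(-10758 + 14124\right) = 25951 + 3366 = 29317$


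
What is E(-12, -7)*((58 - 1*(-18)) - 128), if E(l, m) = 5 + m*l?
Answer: -4628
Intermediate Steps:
E(l, m) = 5 + l*m
E(-12, -7)*((58 - 1*(-18)) - 128) = (5 - 12*(-7))*((58 - 1*(-18)) - 128) = (5 + 84)*((58 + 18) - 128) = 89*(76 - 128) = 89*(-52) = -4628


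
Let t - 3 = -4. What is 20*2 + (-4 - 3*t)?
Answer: 39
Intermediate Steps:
t = -1 (t = 3 - 4 = -1)
20*2 + (-4 - 3*t) = 20*2 + (-4 - 3*(-1)) = 40 + (-4 + 3) = 40 - 1 = 39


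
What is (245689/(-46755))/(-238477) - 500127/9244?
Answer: -5576409845352029/103070527295940 ≈ -54.103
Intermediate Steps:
(245689/(-46755))/(-238477) - 500127/9244 = (245689*(-1/46755))*(-1/238477) - 500127*1/9244 = -245689/46755*(-1/238477) - 500127/9244 = 245689/11149992135 - 500127/9244 = -5576409845352029/103070527295940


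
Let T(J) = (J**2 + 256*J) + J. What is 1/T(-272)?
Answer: 1/4080 ≈ 0.00024510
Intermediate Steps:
T(J) = J**2 + 257*J
1/T(-272) = 1/(-272*(257 - 272)) = 1/(-272*(-15)) = 1/4080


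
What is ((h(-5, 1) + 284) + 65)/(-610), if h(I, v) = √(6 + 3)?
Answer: -176/305 ≈ -0.57705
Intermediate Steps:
h(I, v) = 3 (h(I, v) = √9 = 3)
((h(-5, 1) + 284) + 65)/(-610) = ((3 + 284) + 65)/(-610) = (287 + 65)*(-1/610) = 352*(-1/610) = -176/305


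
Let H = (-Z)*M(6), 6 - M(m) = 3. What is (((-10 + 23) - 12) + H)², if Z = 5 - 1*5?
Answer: 1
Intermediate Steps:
M(m) = 3 (M(m) = 6 - 1*3 = 6 - 3 = 3)
Z = 0 (Z = 5 - 5 = 0)
H = 0 (H = -1*0*3 = 0*3 = 0)
(((-10 + 23) - 12) + H)² = (((-10 + 23) - 12) + 0)² = ((13 - 12) + 0)² = (1 + 0)² = 1² = 1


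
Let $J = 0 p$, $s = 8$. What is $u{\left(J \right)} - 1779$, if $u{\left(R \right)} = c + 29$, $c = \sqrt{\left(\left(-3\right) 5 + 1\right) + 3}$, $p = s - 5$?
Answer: $-1750 + i \sqrt{11} \approx -1750.0 + 3.3166 i$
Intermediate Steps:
$p = 3$ ($p = 8 - 5 = 3$)
$c = i \sqrt{11}$ ($c = \sqrt{\left(-15 + 1\right) + 3} = \sqrt{-14 + 3} = \sqrt{-11} = i \sqrt{11} \approx 3.3166 i$)
$J = 0$ ($J = 0 \cdot 3 = 0$)
$u{\left(R \right)} = 29 + i \sqrt{11}$ ($u{\left(R \right)} = i \sqrt{11} + 29 = 29 + i \sqrt{11}$)
$u{\left(J \right)} - 1779 = \left(29 + i \sqrt{11}\right) - 1779 = -1750 + i \sqrt{11}$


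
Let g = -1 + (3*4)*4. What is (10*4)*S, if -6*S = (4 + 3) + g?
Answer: -360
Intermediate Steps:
g = 47 (g = -1 + 12*4 = -1 + 48 = 47)
S = -9 (S = -((4 + 3) + 47)/6 = -(7 + 47)/6 = -⅙*54 = -9)
(10*4)*S = (10*4)*(-9) = 40*(-9) = -360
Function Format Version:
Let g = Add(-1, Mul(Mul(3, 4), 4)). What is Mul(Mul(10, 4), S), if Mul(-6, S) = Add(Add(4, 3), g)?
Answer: -360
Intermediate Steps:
g = 47 (g = Add(-1, Mul(12, 4)) = Add(-1, 48) = 47)
S = -9 (S = Mul(Rational(-1, 6), Add(Add(4, 3), 47)) = Mul(Rational(-1, 6), Add(7, 47)) = Mul(Rational(-1, 6), 54) = -9)
Mul(Mul(10, 4), S) = Mul(Mul(10, 4), -9) = Mul(40, -9) = -360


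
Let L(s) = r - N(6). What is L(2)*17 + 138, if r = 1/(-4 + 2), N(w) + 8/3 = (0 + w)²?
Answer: -2623/6 ≈ -437.17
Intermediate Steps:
N(w) = -8/3 + w² (N(w) = -8/3 + (0 + w)² = -8/3 + w²)
r = -½ (r = 1/(-2) = -½ ≈ -0.50000)
L(s) = -203/6 (L(s) = -½ - (-8/3 + 6²) = -½ - (-8/3 + 36) = -½ - 1*100/3 = -½ - 100/3 = -203/6)
L(2)*17 + 138 = -203/6*17 + 138 = -3451/6 + 138 = -2623/6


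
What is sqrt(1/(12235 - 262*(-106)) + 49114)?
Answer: sqrt(78609906286593)/40007 ≈ 221.62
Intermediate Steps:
sqrt(1/(12235 - 262*(-106)) + 49114) = sqrt(1/(12235 + 27772) + 49114) = sqrt(1/40007 + 49114) = sqrt(1964903799/40007) = sqrt(78609906286593)/40007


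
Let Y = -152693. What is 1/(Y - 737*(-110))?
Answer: -1/71623 ≈ -1.3962e-5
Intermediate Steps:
1/(Y - 737*(-110)) = 1/(-152693 - 737*(-110)) = 1/(-152693 + 81070) = 1/(-71623) = -1/71623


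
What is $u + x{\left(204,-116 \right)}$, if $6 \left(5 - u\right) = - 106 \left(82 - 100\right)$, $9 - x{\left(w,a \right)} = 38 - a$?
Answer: $-458$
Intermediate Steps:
$x{\left(w,a \right)} = -29 + a$ ($x{\left(w,a \right)} = 9 - \left(38 - a\right) = 9 + \left(-38 + a\right) = -29 + a$)
$u = -313$ ($u = 5 - \frac{\left(-106\right) \left(82 - 100\right)}{6} = 5 - \frac{\left(-106\right) \left(-18\right)}{6} = 5 - 318 = -313$)
$u + x{\left(204,-116 \right)} = -313 - 145 = -458$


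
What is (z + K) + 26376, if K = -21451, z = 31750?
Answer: 36675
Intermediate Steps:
(z + K) + 26376 = (31750 - 21451) + 26376 = 10299 + 26376 = 36675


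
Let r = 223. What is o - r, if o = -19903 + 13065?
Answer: -7061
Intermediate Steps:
o = -6838
o - r = -6838 - 1*223 = -6838 - 223 = -7061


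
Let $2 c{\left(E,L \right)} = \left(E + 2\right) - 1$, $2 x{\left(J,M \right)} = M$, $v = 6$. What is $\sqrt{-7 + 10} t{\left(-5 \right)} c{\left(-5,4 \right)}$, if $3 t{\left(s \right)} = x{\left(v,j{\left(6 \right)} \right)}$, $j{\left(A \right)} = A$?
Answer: $- 2 \sqrt{3} \approx -3.4641$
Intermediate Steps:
$x{\left(J,M \right)} = \frac{M}{2}$
$t{\left(s \right)} = 1$ ($t{\left(s \right)} = \frac{\frac{1}{2} \cdot 6}{3} = \frac{1}{3} \cdot 3 = 1$)
$c{\left(E,L \right)} = \frac{1}{2} + \frac{E}{2}$ ($c{\left(E,L \right)} = \frac{\left(E + 2\right) - 1}{2} = \frac{\left(2 + E\right) - 1}{2} = \frac{1 + E}{2} = \frac{1}{2} + \frac{E}{2}$)
$\sqrt{-7 + 10} t{\left(-5 \right)} c{\left(-5,4 \right)} = \sqrt{-7 + 10} \cdot 1 \left(\frac{1}{2} + \frac{1}{2} \left(-5\right)\right) = \sqrt{3} \cdot 1 \left(\frac{1}{2} - \frac{5}{2}\right) = \sqrt{3} \left(-2\right) = - 2 \sqrt{3}$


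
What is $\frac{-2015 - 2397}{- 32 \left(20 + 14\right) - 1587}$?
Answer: $\frac{4412}{2675} \approx 1.6493$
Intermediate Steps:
$\frac{-2015 - 2397}{- 32 \left(20 + 14\right) - 1587} = - \frac{4412}{\left(-32\right) 34 - 1587} = - \frac{4412}{-1088 - 1587} = - \frac{4412}{-2675} = \left(-4412\right) \left(- \frac{1}{2675}\right) = \frac{4412}{2675}$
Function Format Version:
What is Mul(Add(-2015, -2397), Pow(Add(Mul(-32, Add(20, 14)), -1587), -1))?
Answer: Rational(4412, 2675) ≈ 1.6493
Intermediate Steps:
Mul(Add(-2015, -2397), Pow(Add(Mul(-32, Add(20, 14)), -1587), -1)) = Mul(-4412, Pow(Add(Mul(-32, 34), -1587), -1)) = Mul(-4412, Pow(Add(-1088, -1587), -1)) = Mul(-4412, Pow(-2675, -1)) = Mul(-4412, Rational(-1, 2675)) = Rational(4412, 2675)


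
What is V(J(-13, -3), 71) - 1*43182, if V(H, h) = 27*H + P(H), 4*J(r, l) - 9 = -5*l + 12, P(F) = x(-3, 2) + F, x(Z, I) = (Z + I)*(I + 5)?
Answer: -42937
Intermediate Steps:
x(Z, I) = (5 + I)*(I + Z) (x(Z, I) = (I + Z)*(5 + I) = (5 + I)*(I + Z))
P(F) = -7 + F (P(F) = (2² + 5*2 + 5*(-3) + 2*(-3)) + F = (4 + 10 - 15 - 6) + F = -7 + F)
J(r, l) = 21/4 - 5*l/4 (J(r, l) = 9/4 + (-5*l + 12)/4 = 9/4 + (12 - 5*l)/4 = 9/4 + (3 - 5*l/4) = 21/4 - 5*l/4)
V(H, h) = -7 + 28*H (V(H, h) = 27*H + (-7 + H) = -7 + 28*H)
V(J(-13, -3), 71) - 1*43182 = (-7 + 28*(21/4 - 5/4*(-3))) - 1*43182 = (-7 + 28*(21/4 + 15/4)) - 43182 = (-7 + 28*9) - 43182 = (-7 + 252) - 43182 = 245 - 43182 = -42937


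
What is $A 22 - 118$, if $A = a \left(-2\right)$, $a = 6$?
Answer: $-382$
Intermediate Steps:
$A = -12$ ($A = 6 \left(-2\right) = -12$)
$A 22 - 118 = \left(-12\right) 22 - 118 = -264 - 118 = -382$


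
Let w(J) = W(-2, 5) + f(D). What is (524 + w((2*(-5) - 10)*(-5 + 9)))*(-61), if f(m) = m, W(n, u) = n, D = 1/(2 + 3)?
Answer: -159271/5 ≈ -31854.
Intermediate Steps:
D = ⅕ (D = 1/5 = ⅕ ≈ 0.20000)
w(J) = -9/5 (w(J) = -2 + ⅕ = -9/5)
(524 + w((2*(-5) - 10)*(-5 + 9)))*(-61) = (524 - 9/5)*(-61) = (2611/5)*(-61) = -159271/5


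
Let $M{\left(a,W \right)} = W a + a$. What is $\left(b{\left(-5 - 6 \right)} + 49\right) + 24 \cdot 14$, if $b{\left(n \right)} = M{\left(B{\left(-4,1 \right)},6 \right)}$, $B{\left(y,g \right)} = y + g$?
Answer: $364$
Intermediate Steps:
$B{\left(y,g \right)} = g + y$
$M{\left(a,W \right)} = a + W a$
$b{\left(n \right)} = -21$ ($b{\left(n \right)} = \left(1 - 4\right) \left(1 + 6\right) = \left(-3\right) 7 = -21$)
$\left(b{\left(-5 - 6 \right)} + 49\right) + 24 \cdot 14 = \left(-21 + 49\right) + 24 \cdot 14 = 28 + 336 = 364$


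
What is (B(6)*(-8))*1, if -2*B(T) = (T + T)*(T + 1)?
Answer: 336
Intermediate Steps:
B(T) = -T*(1 + T) (B(T) = -(T + T)*(T + 1)/2 = -2*T*(1 + T)/2 = -T*(1 + T))
(B(6)*(-8))*1 = (-1*6*(1 + 6)*(-8))*1 = (-1*6*7*(-8))*1 = -42*(-8)*1 = 336*1 = 336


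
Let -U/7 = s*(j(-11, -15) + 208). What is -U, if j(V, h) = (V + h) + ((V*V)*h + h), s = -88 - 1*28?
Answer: 1338176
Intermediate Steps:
s = -116 (s = -88 - 28 = -116)
j(V, h) = V + 2*h + h*V² (j(V, h) = (V + h) + (V²*h + h) = (V + h) + (h*V² + h) = (V + h) + (h + h*V²) = V + 2*h + h*V²)
U = -1338176 (U = -(-812)*((-11 + 2*(-15) - 15*(-11)²) + 208) = -(-812)*((-11 - 30 - 15*121) + 208) = -(-812)*((-11 - 30 - 1815) + 208) = -(-812)*(-1856 + 208) = -(-812)*(-1648) = -7*191168 = -1338176)
-U = -1*(-1338176) = 1338176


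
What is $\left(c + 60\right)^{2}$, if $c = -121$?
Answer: $3721$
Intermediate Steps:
$\left(c + 60\right)^{2} = \left(-121 + 60\right)^{2} = \left(-61\right)^{2} = 3721$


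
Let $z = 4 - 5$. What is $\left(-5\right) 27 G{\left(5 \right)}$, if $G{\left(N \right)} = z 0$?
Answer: $0$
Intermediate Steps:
$z = -1$ ($z = 4 - 5 = -1$)
$G{\left(N \right)} = 0$ ($G{\left(N \right)} = \left(-1\right) 0 = 0$)
$\left(-5\right) 27 G{\left(5 \right)} = \left(-5\right) 27 \cdot 0 = \left(-135\right) 0 = 0$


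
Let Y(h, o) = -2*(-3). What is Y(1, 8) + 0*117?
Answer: 6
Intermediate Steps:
Y(h, o) = 6
Y(1, 8) + 0*117 = 6 + 0*117 = 6 + 0 = 6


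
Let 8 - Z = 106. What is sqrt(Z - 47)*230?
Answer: 230*I*sqrt(145) ≈ 2769.6*I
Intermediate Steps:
Z = -98 (Z = 8 - 1*106 = 8 - 106 = -98)
sqrt(Z - 47)*230 = sqrt(-98 - 47)*230 = sqrt(-145)*230 = (I*sqrt(145))*230 = 230*I*sqrt(145)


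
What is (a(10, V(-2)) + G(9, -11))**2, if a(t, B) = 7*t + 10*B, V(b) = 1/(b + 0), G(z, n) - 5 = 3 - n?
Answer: 7056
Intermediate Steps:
G(z, n) = 8 - n (G(z, n) = 5 + (3 - n) = 8 - n)
V(b) = 1/b
(a(10, V(-2)) + G(9, -11))**2 = ((7*10 + 10/(-2)) + (8 - 1*(-11)))**2 = ((70 + 10*(-1/2)) + (8 + 11))**2 = ((70 - 5) + 19)**2 = (65 + 19)**2 = 84**2 = 7056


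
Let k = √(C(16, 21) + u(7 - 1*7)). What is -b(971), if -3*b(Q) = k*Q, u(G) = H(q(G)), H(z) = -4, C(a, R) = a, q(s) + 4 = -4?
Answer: 1942*√3/3 ≈ 1121.2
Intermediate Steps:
q(s) = -8 (q(s) = -4 - 4 = -8)
u(G) = -4
k = 2*√3 (k = √(16 - 4) = √12 = 2*√3 ≈ 3.4641)
b(Q) = -2*Q*√3/3 (b(Q) = -2*√3*Q/3 = -2*Q*√3/3)
-b(971) = -(-2)*971*√3/3 = -(-1942)*√3/3 = 1942*√3/3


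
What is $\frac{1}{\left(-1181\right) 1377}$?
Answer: $- \frac{1}{1626237} \approx -6.1492 \cdot 10^{-7}$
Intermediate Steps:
$\frac{1}{\left(-1181\right) 1377} = \frac{1}{-1626237} = - \frac{1}{1626237}$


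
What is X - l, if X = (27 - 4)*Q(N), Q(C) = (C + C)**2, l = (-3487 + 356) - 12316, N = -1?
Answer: 15539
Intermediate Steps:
l = -15447 (l = -3131 - 12316 = -15447)
Q(C) = 4*C**2 (Q(C) = (2*C)**2 = 4*C**2)
X = 92 (X = (27 - 4)*(4*(-1)**2) = 23*(4*1) = 23*4 = 92)
X - l = 92 - 1*(-15447) = 92 + 15447 = 15539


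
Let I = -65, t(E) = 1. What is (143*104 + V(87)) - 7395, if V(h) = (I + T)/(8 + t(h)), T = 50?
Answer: 22426/3 ≈ 7475.3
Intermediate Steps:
V(h) = -5/3 (V(h) = (-65 + 50)/(8 + 1) = -15/9 = -15*⅑ = -5/3)
(143*104 + V(87)) - 7395 = (143*104 - 5/3) - 7395 = (14872 - 5/3) - 7395 = 44611/3 - 7395 = 22426/3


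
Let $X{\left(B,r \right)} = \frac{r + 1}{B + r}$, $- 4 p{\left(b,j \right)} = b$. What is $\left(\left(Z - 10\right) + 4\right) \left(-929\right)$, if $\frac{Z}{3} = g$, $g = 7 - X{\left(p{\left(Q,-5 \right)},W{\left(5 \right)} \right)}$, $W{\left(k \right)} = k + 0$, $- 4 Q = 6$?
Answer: $- \frac{465429}{43} \approx -10824.0$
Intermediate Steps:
$Q = - \frac{3}{2}$ ($Q = \left(- \frac{1}{4}\right) 6 = - \frac{3}{2} \approx -1.5$)
$p{\left(b,j \right)} = - \frac{b}{4}$
$W{\left(k \right)} = k$
$X{\left(B,r \right)} = \frac{1 + r}{B + r}$
$g = \frac{253}{43}$ ($g = 7 - \frac{1 + 5}{\left(- \frac{1}{4}\right) \left(- \frac{3}{2}\right) + 5} = 7 - \frac{1}{\frac{3}{8} + 5} \cdot 6 = 7 - \frac{1}{\frac{43}{8}} \cdot 6 = 7 - \frac{8}{43} \cdot 6 = 7 - \frac{48}{43} = \frac{253}{43} \approx 5.8837$)
$Z = \frac{759}{43}$ ($Z = 3 \cdot \frac{253}{43} = \frac{759}{43} \approx 17.651$)
$\left(\left(Z - 10\right) + 4\right) \left(-929\right) = \left(\left(\frac{759}{43} - 10\right) + 4\right) \left(-929\right) = \left(\frac{329}{43} + 4\right) \left(-929\right) = \frac{501}{43} \left(-929\right) = - \frac{465429}{43}$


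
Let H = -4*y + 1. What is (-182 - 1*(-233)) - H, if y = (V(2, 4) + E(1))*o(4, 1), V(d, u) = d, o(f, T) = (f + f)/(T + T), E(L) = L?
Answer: 98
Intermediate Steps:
o(f, T) = f/T (o(f, T) = (2*f)/((2*T)) = (2*f)*(1/(2*T)) = f/T)
y = 12 (y = (2 + 1)*(4/1) = 3*(4*1) = 3*4 = 12)
H = -47 (H = -4*12 + 1 = -48 + 1 = -47)
(-182 - 1*(-233)) - H = (-182 - 1*(-233)) - 1*(-47) = (-182 + 233) + 47 = 51 + 47 = 98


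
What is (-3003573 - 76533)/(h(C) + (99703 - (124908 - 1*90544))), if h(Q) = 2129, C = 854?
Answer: -1540053/33734 ≈ -45.653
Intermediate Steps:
(-3003573 - 76533)/(h(C) + (99703 - (124908 - 1*90544))) = (-3003573 - 76533)/(2129 + (99703 - (124908 - 1*90544))) = -3080106/(2129 + (99703 - (124908 - 90544))) = -3080106/(2129 + (99703 - 1*34364)) = -3080106/(2129 + (99703 - 34364)) = -3080106/(2129 + 65339) = -3080106/67468 = -3080106*1/67468 = -1540053/33734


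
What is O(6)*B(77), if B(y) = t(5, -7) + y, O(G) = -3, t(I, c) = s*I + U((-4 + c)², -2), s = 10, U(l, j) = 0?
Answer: -381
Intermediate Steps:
t(I, c) = 10*I (t(I, c) = 10*I + 0 = 10*I)
B(y) = 50 + y (B(y) = 10*5 + y = 50 + y)
O(6)*B(77) = -3*(50 + 77) = -3*127 = -381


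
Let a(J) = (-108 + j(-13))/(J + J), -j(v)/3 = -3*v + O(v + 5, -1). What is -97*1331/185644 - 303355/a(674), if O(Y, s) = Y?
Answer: 75913990065253/37314444 ≈ 2.0344e+6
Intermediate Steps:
j(v) = -15 + 6*v (j(v) = -3*(-3*v + (v + 5)) = -3*(-3*v + (5 + v)) = -3*(5 - 2*v) = -15 + 6*v)
a(J) = -201/(2*J) (a(J) = (-108 + (-15 + 6*(-13)))/(J + J) = (-108 + (-15 - 78))/((2*J)) = (-108 - 93)*(1/(2*J)) = -201/(2*J))
-97*1331/185644 - 303355/a(674) = -97*1331/185644 - 303355/((-201/2/674)) = -129107*1/185644 - 303355/((-201/2*1/674)) = -129107/185644 - 303355/(-201/1348) = -129107/185644 - 303355*(-1348/201) = -129107/185644 + 408922540/201 = 75913990065253/37314444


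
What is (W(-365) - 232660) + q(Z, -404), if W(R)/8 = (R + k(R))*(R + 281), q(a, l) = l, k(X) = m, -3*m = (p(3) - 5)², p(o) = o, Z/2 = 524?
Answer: 13112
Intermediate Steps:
Z = 1048 (Z = 2*524 = 1048)
m = -4/3 (m = -(3 - 5)²/3 = -⅓*(-2)² = -⅓*4 = -4/3 ≈ -1.3333)
k(X) = -4/3
W(R) = 8*(281 + R)*(-4/3 + R) (W(R) = 8*((R - 4/3)*(R + 281)) = 8*((-4/3 + R)*(281 + R)) = 8*((281 + R)*(-4/3 + R)) = 8*(281 + R)*(-4/3 + R))
(W(-365) - 232660) + q(Z, -404) = ((-8992/3 + 8*(-365)² + (6712/3)*(-365)) - 232660) - 404 = ((-8992/3 + 8*133225 - 2449880/3) - 232660) - 404 = ((-8992/3 + 1065800 - 2449880/3) - 232660) - 404 = (246176 - 232660) - 404 = 13516 - 404 = 13112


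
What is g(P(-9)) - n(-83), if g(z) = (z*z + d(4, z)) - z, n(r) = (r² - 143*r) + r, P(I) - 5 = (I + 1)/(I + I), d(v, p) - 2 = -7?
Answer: -1511120/81 ≈ -18656.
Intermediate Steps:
d(v, p) = -5 (d(v, p) = 2 - 7 = -5)
P(I) = 5 + (1 + I)/(2*I) (P(I) = 5 + (I + 1)/(I + I) = 5 + (1 + I)/((2*I)) = 5 + (1 + I)*(1/(2*I)) = 5 + (1 + I)/(2*I))
n(r) = r² - 142*r
g(z) = -5 + z² - z (g(z) = (z*z - 5) - z = (z² - 5) - z = (-5 + z²) - z = -5 + z² - z)
g(P(-9)) - n(-83) = (-5 + ((½)*(1 + 11*(-9))/(-9))² - (1 + 11*(-9))/(2*(-9))) - (-83)*(-142 - 83) = (-5 + ((½)*(-⅑)*(1 - 99))² - (-1)*(1 - 99)/(2*9)) - (-83)*(-225) = (-5 + ((½)*(-⅑)*(-98))² - (-1)*(-98)/(2*9)) - 1*18675 = (-5 + (49/9)² - 1*49/9) - 18675 = (-5 + 2401/81 - 49/9) - 18675 = 1555/81 - 18675 = -1511120/81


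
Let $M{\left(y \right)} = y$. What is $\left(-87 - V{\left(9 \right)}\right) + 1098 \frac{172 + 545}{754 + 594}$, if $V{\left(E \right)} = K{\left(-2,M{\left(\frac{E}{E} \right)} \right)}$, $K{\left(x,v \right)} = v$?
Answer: $\frac{334321}{674} \approx 496.03$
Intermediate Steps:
$V{\left(E \right)} = 1$ ($V{\left(E \right)} = \frac{E}{E} = 1$)
$\left(-87 - V{\left(9 \right)}\right) + 1098 \frac{172 + 545}{754 + 594} = \left(-87 - 1\right) + 1098 \frac{172 + 545}{754 + 594} = \left(-87 - 1\right) + 1098 \cdot \frac{717}{1348} = -88 + 1098 \cdot 717 \cdot \frac{1}{1348} = -88 + 1098 \cdot \frac{717}{1348} = -88 + \frac{393633}{674} = \frac{334321}{674}$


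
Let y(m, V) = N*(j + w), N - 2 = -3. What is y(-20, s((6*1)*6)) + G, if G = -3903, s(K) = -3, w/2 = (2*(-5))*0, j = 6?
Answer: -3909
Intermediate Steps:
N = -1 (N = 2 - 3 = -1)
w = 0 (w = 2*((2*(-5))*0) = 2*(-10*0) = 2*0 = 0)
y(m, V) = -6 (y(m, V) = -(6 + 0) = -1*6 = -6)
y(-20, s((6*1)*6)) + G = -6 - 3903 = -3909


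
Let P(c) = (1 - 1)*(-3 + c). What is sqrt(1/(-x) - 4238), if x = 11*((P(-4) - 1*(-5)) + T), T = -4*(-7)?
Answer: I*sqrt(4615185)/33 ≈ 65.1*I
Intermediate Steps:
T = 28
P(c) = 0 (P(c) = 0*(-3 + c) = 0)
x = 363 (x = 11*((0 - 1*(-5)) + 28) = 11*((0 + 5) + 28) = 11*(5 + 28) = 11*33 = 363)
sqrt(1/(-x) - 4238) = sqrt(1/(-1*363) - 4238) = sqrt(1/(-363) - 4238) = sqrt(-1/363 - 4238) = sqrt(-1538395/363) = I*sqrt(4615185)/33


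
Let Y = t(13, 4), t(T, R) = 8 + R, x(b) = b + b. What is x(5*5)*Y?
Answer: 600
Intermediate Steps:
x(b) = 2*b
Y = 12 (Y = 8 + 4 = 12)
x(5*5)*Y = (2*(5*5))*12 = (2*25)*12 = 50*12 = 600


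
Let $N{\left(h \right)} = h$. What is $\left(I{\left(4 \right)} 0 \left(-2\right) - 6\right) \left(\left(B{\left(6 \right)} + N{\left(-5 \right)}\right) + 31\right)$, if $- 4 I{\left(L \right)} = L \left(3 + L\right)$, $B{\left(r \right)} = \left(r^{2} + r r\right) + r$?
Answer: $-624$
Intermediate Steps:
$B{\left(r \right)} = r + 2 r^{2}$ ($B{\left(r \right)} = \left(r^{2} + r^{2}\right) + r = 2 r^{2} + r = r + 2 r^{2}$)
$I{\left(L \right)} = - \frac{L \left(3 + L\right)}{4}$
$\left(I{\left(4 \right)} 0 \left(-2\right) - 6\right) \left(\left(B{\left(6 \right)} + N{\left(-5 \right)}\right) + 31\right) = \left(\left(- \frac{1}{4}\right) 4 \left(3 + 4\right) 0 \left(-2\right) - 6\right) \left(\left(6 \left(1 + 2 \cdot 6\right) - 5\right) + 31\right) = \left(\left(- \frac{1}{4}\right) 4 \cdot 7 \cdot 0 - 6\right) \left(\left(6 \left(1 + 12\right) - 5\right) + 31\right) = \left(\left(-7\right) 0 - 6\right) \left(\left(6 \cdot 13 - 5\right) + 31\right) = \left(0 - 6\right) \left(\left(78 - 5\right) + 31\right) = - 6 \left(73 + 31\right) = \left(-6\right) 104 = -624$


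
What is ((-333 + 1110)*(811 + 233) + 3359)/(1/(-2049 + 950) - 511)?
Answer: -895187153/561590 ≈ -1594.0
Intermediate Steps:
((-333 + 1110)*(811 + 233) + 3359)/(1/(-2049 + 950) - 511) = (777*1044 + 3359)/(1/(-1099) - 511) = (811188 + 3359)/(-1/1099 - 511) = 814547/(-561590/1099) = 814547*(-1099/561590) = -895187153/561590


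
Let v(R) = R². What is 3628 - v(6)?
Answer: 3592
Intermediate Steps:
3628 - v(6) = 3628 - 1*6² = 3628 - 1*36 = 3628 - 36 = 3592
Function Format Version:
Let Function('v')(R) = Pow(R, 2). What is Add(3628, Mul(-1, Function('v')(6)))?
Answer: 3592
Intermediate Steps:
Add(3628, Mul(-1, Function('v')(6))) = Add(3628, Mul(-1, Pow(6, 2))) = Add(3628, Mul(-1, 36)) = Add(3628, -36) = 3592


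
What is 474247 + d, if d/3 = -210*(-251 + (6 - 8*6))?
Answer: 658837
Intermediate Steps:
d = 184590 (d = 3*(-210*(-251 + (6 - 8*6))) = 3*(-210*(-251 + (6 - 48))) = 3*(-210*(-251 - 42)) = 3*(-210*(-293)) = 3*61530 = 184590)
474247 + d = 474247 + 184590 = 658837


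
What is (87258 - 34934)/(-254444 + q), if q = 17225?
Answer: -52324/237219 ≈ -0.22057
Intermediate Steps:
(87258 - 34934)/(-254444 + q) = (87258 - 34934)/(-254444 + 17225) = 52324/(-237219) = 52324*(-1/237219) = -52324/237219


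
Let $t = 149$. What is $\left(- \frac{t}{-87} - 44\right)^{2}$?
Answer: $\frac{13535041}{7569} \approx 1788.2$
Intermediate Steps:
$\left(- \frac{t}{-87} - 44\right)^{2} = \left(- \frac{149}{-87} - 44\right)^{2} = \left(- \frac{149 \left(-1\right)}{87} - 44\right)^{2} = \left(\left(-1\right) \left(- \frac{149}{87}\right) - 44\right)^{2} = \left(\frac{149}{87} - 44\right)^{2} = \left(- \frac{3679}{87}\right)^{2} = \frac{13535041}{7569}$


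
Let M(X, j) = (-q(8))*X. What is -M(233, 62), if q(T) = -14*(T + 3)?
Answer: -35882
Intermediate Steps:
q(T) = -42 - 14*T (q(T) = -14*(3 + T) = -42 - 14*T)
M(X, j) = 154*X (M(X, j) = (-(-42 - 14*8))*X = (-(-42 - 112))*X = (-1*(-154))*X = 154*X)
-M(233, 62) = -154*233 = -1*35882 = -35882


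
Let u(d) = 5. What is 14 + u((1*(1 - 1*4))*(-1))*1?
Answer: 19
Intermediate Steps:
14 + u((1*(1 - 1*4))*(-1))*1 = 14 + 5*1 = 14 + 5 = 19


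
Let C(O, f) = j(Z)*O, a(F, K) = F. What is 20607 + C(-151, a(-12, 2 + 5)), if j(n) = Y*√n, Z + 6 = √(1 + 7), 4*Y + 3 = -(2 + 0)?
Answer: 20607 + 755*√(-6 + 2*√2)/4 ≈ 20607.0 + 336.14*I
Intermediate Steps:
Y = -5/4 (Y = -¾ + (-(2 + 0))/4 = -¾ + (-1*2)/4 = -¾ + (¼)*(-2) = -¾ - ½ = -5/4 ≈ -1.2500)
Z = -6 + 2*√2 (Z = -6 + √(1 + 7) = -6 + √8 = -6 + 2*√2 ≈ -3.1716)
j(n) = -5*√n/4
C(O, f) = -5*O*√(-6 + 2*√2)/4 (C(O, f) = (-5*√(-6 + 2*√2)/4)*O = -5*O*√(-6 + 2*√2)/4)
20607 + C(-151, a(-12, 2 + 5)) = 20607 - 5/4*I*(-151)*√(6 - 2*√2) = 20607 + 755*I*√(6 - 2*√2)/4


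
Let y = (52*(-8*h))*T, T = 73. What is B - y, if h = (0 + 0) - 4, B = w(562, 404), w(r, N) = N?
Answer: -121068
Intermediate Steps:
B = 404
h = -4 (h = 0 - 4 = -4)
y = 121472 (y = (52*(-8*(-4)))*73 = (52*32)*73 = 1664*73 = 121472)
B - y = 404 - 1*121472 = 404 - 121472 = -121068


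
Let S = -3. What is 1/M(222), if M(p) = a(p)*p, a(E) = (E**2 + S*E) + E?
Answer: 1/10842480 ≈ 9.2230e-8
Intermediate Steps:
a(E) = E**2 - 2*E (a(E) = (E**2 - 3*E) + E = E**2 - 2*E)
M(p) = p**2*(-2 + p) (M(p) = (p*(-2 + p))*p = p**2*(-2 + p))
1/M(222) = 1/(222**2*(-2 + 222)) = 1/(49284*220) = 1/10842480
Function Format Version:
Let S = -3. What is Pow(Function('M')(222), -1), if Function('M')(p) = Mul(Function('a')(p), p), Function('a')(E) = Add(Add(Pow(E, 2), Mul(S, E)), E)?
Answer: Rational(1, 10842480) ≈ 9.2230e-8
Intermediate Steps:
Function('a')(E) = Add(Pow(E, 2), Mul(-2, E)) (Function('a')(E) = Add(Add(Pow(E, 2), Mul(-3, E)), E) = Add(Pow(E, 2), Mul(-2, E)))
Function('M')(p) = Mul(Pow(p, 2), Add(-2, p)) (Function('M')(p) = Mul(Mul(p, Add(-2, p)), p) = Mul(Pow(p, 2), Add(-2, p)))
Pow(Function('M')(222), -1) = Pow(Mul(Pow(222, 2), Add(-2, 222)), -1) = Pow(Mul(49284, 220), -1) = Pow(10842480, -1) = Rational(1, 10842480)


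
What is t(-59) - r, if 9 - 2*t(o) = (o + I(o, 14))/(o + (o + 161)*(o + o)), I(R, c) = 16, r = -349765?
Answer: 4230462081/12095 ≈ 3.4977e+5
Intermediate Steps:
t(o) = 9/2 - (16 + o)/(2*(o + 2*o*(161 + o))) (t(o) = 9/2 - (o + 16)/(2*(o + (o + 161)*(o + o))) = 9/2 - (16 + o)/(2*(o + (161 + o)*(2*o))) = 9/2 - (16 + o)/(2*(o + 2*o*(161 + o))))
t(-59) - r = (-8 + 9*(-59)² + 1453*(-59))/((-59)*(323 + 2*(-59))) - 1*(-349765) = -(-8 + 9*3481 - 85727)/(59*(323 - 118)) + 349765 = -1/59*(-8 + 31329 - 85727)/205 + 349765 = -1/59*1/205*(-54406) + 349765 = 54406/12095 + 349765 = 4230462081/12095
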